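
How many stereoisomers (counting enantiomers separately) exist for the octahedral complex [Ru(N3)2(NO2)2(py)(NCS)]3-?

8

The six octahedral sites form three mutually perpendicular trans pairs.
There are 6 geometric isomers: N3 trans, NO2 cis; N3 trans, NO2 trans; N3 cis, NO2 cis (3 arrangements, 2 chiral); N3 cis, NO2 trans.
Of these, 2 lack any improper symmetry element and so occur as enantiomeric pairs, giving 6 + 2 = 8 stereoisomers in total.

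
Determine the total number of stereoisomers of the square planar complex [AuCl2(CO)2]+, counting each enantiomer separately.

2

A square has two trans pairs of vertices; adjacent vertices are cis.
Working through the distinct placements yields 2 geometric isomers: Cl cis; Cl trans.
Each arrangement has an internal mirror plane or centre of symmetry, so none is chiral.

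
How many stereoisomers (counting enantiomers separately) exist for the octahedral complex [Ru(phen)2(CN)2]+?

3

The six octahedral sites form three mutually perpendicular trans pairs.
Each phen is bidentate and must span two cis positions.
There are 2 geometric isomers: CN trans; CN cis (chiral).
One of these lacks any improper symmetry element and so occurs as an enantiomeric pair, giving 2 + 1 = 3 stereoisomers in total.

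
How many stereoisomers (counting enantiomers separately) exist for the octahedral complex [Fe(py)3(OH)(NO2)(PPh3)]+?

5

The six octahedral sites form three mutually perpendicular trans pairs.
There are 4 geometric isomers: py mer (3 arrangements); py fac (chiral).
One of these lacks any improper symmetry element and so occurs as an enantiomeric pair, giving 4 + 1 = 5 stereoisomers in total.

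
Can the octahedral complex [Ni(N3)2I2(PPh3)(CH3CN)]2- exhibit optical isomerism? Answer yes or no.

In an octahedral complex each vertex has one trans partner and four cis neighbours.
The distinct arrangements are (6 in all): N3 cis, I cis (3 arrangements, 2 chiral); N3 trans, I cis; N3 cis, I trans; N3 trans, I trans.
Of these, 2 lack any improper symmetry element and so occur as enantiomeric pairs, giving 6 + 2 = 8 stereoisomers in total.

yes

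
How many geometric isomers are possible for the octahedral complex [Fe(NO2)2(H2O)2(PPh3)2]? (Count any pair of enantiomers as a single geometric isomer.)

An octahedron has six vertices in three trans pairs; every non-trans pair is cis.
There are 5 geometric isomers: NO2 trans, H2O trans, PPh3 trans; NO2 cis, H2O trans, PPh3 cis; NO2 cis, H2O cis, PPh3 trans; NO2 cis, H2O cis, PPh3 cis (chiral); NO2 trans, H2O cis, PPh3 cis.

5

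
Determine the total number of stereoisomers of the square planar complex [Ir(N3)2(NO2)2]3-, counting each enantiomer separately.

There are 2 geometric isomers: N3 cis; N3 trans.
Each arrangement has an internal mirror plane or centre of symmetry, so none is chiral.

2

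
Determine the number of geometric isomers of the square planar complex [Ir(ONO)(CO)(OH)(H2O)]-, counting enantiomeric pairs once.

In a square planar complex each vertex has one trans partner and two cis neighbours.
Working through the distinct placements yields 3 geometric isomers: (CO/OH trans, H2O/ONO trans); (CO/ONO trans, H2O/OH trans); (CO/H2O trans, OH/ONO trans).

3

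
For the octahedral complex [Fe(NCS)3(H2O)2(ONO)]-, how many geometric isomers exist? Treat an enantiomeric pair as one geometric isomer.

Working through the distinct placements yields 3 geometric isomers: NCS mer, H2O trans; NCS fac, H2O cis; NCS mer, H2O cis.

3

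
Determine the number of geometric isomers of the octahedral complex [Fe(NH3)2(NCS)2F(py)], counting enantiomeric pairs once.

6

Systematic placement gives 6 geometric isomers: NH3 cis, NCS cis (3 arrangements, 2 chiral); NH3 trans, NCS cis; NH3 cis, NCS trans; NH3 trans, NCS trans.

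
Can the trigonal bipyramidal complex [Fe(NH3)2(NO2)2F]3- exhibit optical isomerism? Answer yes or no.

Exhaustive case analysis gives 5 geometric isomers.
One of these lacks any improper symmetry element and so occurs as an enantiomeric pair, giving 5 + 1 = 6 stereoisomers in total.

yes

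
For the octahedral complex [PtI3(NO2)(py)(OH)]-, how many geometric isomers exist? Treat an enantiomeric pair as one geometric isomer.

In an octahedral complex each vertex has one trans partner and four cis neighbours.
The distinct arrangements are (4 in all): I mer (3 arrangements); I fac (chiral).

4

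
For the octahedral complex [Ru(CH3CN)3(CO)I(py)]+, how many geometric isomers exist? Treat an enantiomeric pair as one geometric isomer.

4

An octahedron has six vertices in three trans pairs; every non-trans pair is cis.
Working through the distinct placements yields 4 geometric isomers: CH3CN mer (3 arrangements); CH3CN fac (chiral).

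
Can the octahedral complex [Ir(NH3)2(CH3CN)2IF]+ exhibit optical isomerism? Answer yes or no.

yes

There are 6 geometric isomers: NH3 trans, CH3CN trans; NH3 cis, CH3CN trans; NH3 trans, CH3CN cis; NH3 cis, CH3CN cis (3 arrangements, 2 chiral).
Of these, 2 lack any improper symmetry element and so occur as enantiomeric pairs, giving 6 + 2 = 8 stereoisomers in total.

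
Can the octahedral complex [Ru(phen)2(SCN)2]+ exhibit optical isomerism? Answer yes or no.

yes

Each phen is bidentate and must span two cis positions.
The distinct arrangements are (2 in all): SCN trans; SCN cis (chiral).
One of these lacks any improper symmetry element and so occurs as an enantiomeric pair, giving 2 + 1 = 3 stereoisomers in total.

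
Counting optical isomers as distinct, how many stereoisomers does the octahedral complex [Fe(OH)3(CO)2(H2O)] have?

An octahedron has six vertices in three trans pairs; every non-trans pair is cis.
Systematic placement gives 3 geometric isomers: OH mer, CO trans; OH mer, CO cis; OH fac, CO cis.
Each arrangement has an internal mirror plane or centre of symmetry, so none is chiral.

3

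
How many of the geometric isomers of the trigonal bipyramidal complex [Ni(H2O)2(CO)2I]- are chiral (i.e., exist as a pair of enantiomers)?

1

In a trigonal bipyramid the two axial positions differ from the three equatorial ones.
Exhaustive case analysis gives 5 geometric isomers.
One of these lacks any improper symmetry element and so occurs as an enantiomeric pair, giving 5 + 1 = 6 stereoisomers in total.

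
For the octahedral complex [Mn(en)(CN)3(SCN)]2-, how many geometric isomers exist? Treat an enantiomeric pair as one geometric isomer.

Each en is bidentate and must span two cis positions.
There are 2 geometric isomers: CN mer; CN fac.

2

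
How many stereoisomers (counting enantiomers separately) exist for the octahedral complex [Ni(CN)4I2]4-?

An octahedron has six vertices in three trans pairs; every non-trans pair is cis.
There are 2 geometric isomers: I trans; I cis.
Each arrangement has an internal mirror plane or centre of symmetry, so none is chiral.

2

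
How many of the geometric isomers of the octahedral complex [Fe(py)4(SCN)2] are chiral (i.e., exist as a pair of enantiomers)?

0

The six octahedral sites form three mutually perpendicular trans pairs.
There are 2 geometric isomers: SCN trans; SCN cis.
Each arrangement has an internal mirror plane or centre of symmetry, so none is chiral.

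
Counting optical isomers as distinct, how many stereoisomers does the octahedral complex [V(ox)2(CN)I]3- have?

3

An octahedron has six vertices in three trans pairs; every non-trans pair is cis.
Each ox is bidentate and must span two cis positions.
Working through the distinct placements yields 2 geometric isomers: CN and I mutually trans; CN and I mutually cis (chiral).
One of these lacks any improper symmetry element and so occurs as an enantiomeric pair, giving 2 + 1 = 3 stereoisomers in total.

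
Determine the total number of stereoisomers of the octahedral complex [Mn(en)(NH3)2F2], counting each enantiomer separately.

In an octahedral complex each vertex has one trans partner and four cis neighbours.
Each en is bidentate and must span two cis positions.
The distinct arrangements are (3 in all): NH3 cis, F trans; NH3 cis, F cis (chiral); NH3 trans, F cis.
One of these lacks any improper symmetry element and so occurs as an enantiomeric pair, giving 3 + 1 = 4 stereoisomers in total.

4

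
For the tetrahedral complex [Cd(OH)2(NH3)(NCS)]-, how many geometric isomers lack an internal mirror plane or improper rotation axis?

0

Only one geometric arrangement is possible.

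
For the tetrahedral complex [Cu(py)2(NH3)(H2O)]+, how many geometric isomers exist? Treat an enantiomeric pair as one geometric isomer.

All four vertices of a tetrahedron are equivalent and mutually adjacent, so cis/trans isomerism cannot arise.
Only one geometric arrangement is possible.

1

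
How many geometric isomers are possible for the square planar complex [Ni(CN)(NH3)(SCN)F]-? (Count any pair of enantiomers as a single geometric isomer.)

There are 3 geometric isomers: (CN/NH3 trans, F/SCN trans); (CN/SCN trans, F/NH3 trans); (CN/F trans, NH3/SCN trans).

3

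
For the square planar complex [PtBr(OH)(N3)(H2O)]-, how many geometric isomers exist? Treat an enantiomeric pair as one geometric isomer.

A square has two trans pairs of vertices; adjacent vertices are cis.
Working through the distinct placements yields 3 geometric isomers: (Br/N3 trans, H2O/OH trans); (Br/OH trans, H2O/N3 trans); (Br/H2O trans, N3/OH trans).

3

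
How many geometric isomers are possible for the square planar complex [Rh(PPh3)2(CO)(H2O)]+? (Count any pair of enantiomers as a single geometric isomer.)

A square has two trans pairs of vertices; adjacent vertices are cis.
Working through the distinct placements yields 2 geometric isomers: PPh3 cis; PPh3 trans.

2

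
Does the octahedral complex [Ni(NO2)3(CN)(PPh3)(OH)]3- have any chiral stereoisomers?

Systematic placement gives 4 geometric isomers: NO2 mer (3 arrangements); NO2 fac (chiral).
One of these lacks any improper symmetry element and so occurs as an enantiomeric pair, giving 4 + 1 = 5 stereoisomers in total.

yes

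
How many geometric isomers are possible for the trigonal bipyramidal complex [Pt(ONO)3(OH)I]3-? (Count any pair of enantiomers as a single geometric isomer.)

4

In a trigonal bipyramid the two axial positions differ from the three equatorial ones.
Working through the distinct placements yields 4 geometric isomers: OH axial, I axial; OH equatorial, I axial; OH axial, I equatorial; OH equatorial, I equatorial.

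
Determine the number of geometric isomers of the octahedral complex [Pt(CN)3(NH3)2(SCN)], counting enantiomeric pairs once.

The six octahedral sites form three mutually perpendicular trans pairs.
There are 3 geometric isomers: CN mer, NH3 cis; CN mer, NH3 trans; CN fac, NH3 cis.

3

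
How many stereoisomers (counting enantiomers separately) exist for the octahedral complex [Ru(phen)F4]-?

Each phen is bidentate and must span two cis positions.
Only one geometric arrangement is possible.

1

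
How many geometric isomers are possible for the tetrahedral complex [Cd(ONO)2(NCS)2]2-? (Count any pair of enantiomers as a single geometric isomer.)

All four vertices of a tetrahedron are equivalent and mutually adjacent, so cis/trans isomerism cannot arise.
Only one geometric arrangement is possible.

1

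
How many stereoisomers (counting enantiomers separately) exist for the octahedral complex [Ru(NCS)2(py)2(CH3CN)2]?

The six octahedral sites form three mutually perpendicular trans pairs.
There are 5 geometric isomers: NCS trans, py trans, CH3CN trans; NCS cis, py cis, CH3CN trans; NCS cis, py trans, CH3CN cis; NCS cis, py cis, CH3CN cis (chiral); NCS trans, py cis, CH3CN cis.
One of these lacks any improper symmetry element and so occurs as an enantiomeric pair, giving 5 + 1 = 6 stereoisomers in total.

6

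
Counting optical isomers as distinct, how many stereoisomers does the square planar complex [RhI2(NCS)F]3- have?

2

A square has two trans pairs of vertices; adjacent vertices are cis.
Working through the distinct placements yields 2 geometric isomers: I cis; I trans.
Each arrangement has an internal mirror plane or centre of symmetry, so none is chiral.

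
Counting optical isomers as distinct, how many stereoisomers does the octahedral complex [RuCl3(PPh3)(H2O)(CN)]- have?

5

In an octahedral complex each vertex has one trans partner and four cis neighbours.
There are 4 geometric isomers: Cl mer (3 arrangements); Cl fac (chiral).
One of these lacks any improper symmetry element and so occurs as an enantiomeric pair, giving 4 + 1 = 5 stereoisomers in total.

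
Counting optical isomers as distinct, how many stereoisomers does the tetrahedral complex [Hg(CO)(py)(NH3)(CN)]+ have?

Only one geometric arrangement is possible; it has no improper symmetry element, so it exists as a pair of enantiomers (2 stereoisomers).

2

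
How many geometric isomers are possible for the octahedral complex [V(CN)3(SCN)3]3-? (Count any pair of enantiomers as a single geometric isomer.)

The six octahedral sites form three mutually perpendicular trans pairs.
Working through the distinct placements yields 2 geometric isomers: CN mer; CN fac.

2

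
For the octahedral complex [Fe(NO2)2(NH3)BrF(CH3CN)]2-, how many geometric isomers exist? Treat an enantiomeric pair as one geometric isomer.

9

An octahedron has six vertices in three trans pairs; every non-trans pair is cis.
Exhaustive case analysis gives 9 geometric isomers.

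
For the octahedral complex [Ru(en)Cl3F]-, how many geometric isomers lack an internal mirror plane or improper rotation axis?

0

Each en is bidentate and must span two cis positions.
Systematic placement gives 2 geometric isomers: Cl mer; Cl fac.
Each arrangement has an internal mirror plane or centre of symmetry, so none is chiral.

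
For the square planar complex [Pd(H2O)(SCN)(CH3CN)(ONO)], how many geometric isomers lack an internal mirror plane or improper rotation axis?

In a square planar complex each vertex has one trans partner and two cis neighbours.
Systematic placement gives 3 geometric isomers: (CH3CN/ONO trans, H2O/SCN trans); (CH3CN/SCN trans, H2O/ONO trans); (CH3CN/H2O trans, ONO/SCN trans).
Each arrangement has an internal mirror plane or centre of symmetry, so none is chiral.

0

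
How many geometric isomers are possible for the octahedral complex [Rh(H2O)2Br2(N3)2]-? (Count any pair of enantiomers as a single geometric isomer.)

5

The distinct arrangements are (5 in all): H2O trans, Br trans, N3 trans; H2O cis, Br trans, N3 cis; H2O cis, Br cis, N3 trans; H2O cis, Br cis, N3 cis (chiral); H2O trans, Br cis, N3 cis.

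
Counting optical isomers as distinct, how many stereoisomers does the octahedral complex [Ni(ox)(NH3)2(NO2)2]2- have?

4

The six octahedral sites form three mutually perpendicular trans pairs.
Each ox is bidentate and must span two cis positions.
Systematic placement gives 3 geometric isomers: NH3 trans, NO2 cis; NH3 cis, NO2 cis (chiral); NH3 cis, NO2 trans.
One of these lacks any improper symmetry element and so occurs as an enantiomeric pair, giving 3 + 1 = 4 stereoisomers in total.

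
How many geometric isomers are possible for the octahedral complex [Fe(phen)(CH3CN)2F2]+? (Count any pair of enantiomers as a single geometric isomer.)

Each phen is bidentate and must span two cis positions.
The distinct arrangements are (3 in all): CH3CN trans, F cis; CH3CN cis, F cis (chiral); CH3CN cis, F trans.

3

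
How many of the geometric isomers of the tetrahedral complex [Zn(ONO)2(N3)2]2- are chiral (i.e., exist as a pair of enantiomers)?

All four vertices of a tetrahedron are equivalent and mutually adjacent, so cis/trans isomerism cannot arise.
Only one geometric arrangement is possible.

0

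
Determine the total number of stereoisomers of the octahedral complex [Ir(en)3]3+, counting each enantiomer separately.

2

Each en is bidentate and must span two cis positions.
Only one geometric arrangement is possible; it has no improper symmetry element, so it exists as a pair of enantiomers (2 stereoisomers).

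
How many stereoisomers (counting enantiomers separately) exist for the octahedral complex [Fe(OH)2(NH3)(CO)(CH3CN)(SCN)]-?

15

The six octahedral sites form three mutually perpendicular trans pairs.
Placing the ligands in turn and identifying arrangements related by rotation or reflection leaves 9 distinct geometric isomers.
Of these, 6 lack any improper symmetry element and so occur as enantiomeric pairs, giving 9 + 6 = 15 stereoisomers in total.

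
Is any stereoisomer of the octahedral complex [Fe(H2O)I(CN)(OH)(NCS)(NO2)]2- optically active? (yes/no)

The six octahedral sites form three mutually perpendicular trans pairs.
Exhaustive case analysis gives 15 geometric isomers.
Of these, 15 lack any improper symmetry element and so occur as enantiomeric pairs, giving 15 + 15 = 30 stereoisomers in total.

yes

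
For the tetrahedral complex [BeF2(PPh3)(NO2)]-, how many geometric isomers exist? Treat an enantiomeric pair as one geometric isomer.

All four vertices of a tetrahedron are equivalent and mutually adjacent, so cis/trans isomerism cannot arise.
Only one geometric arrangement is possible.

1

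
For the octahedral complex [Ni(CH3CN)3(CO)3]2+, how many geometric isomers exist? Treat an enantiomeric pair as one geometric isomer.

The six octahedral sites form three mutually perpendicular trans pairs.
There are 2 geometric isomers: CH3CN mer; CH3CN fac.

2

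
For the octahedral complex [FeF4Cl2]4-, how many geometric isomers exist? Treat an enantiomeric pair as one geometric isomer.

The six octahedral sites form three mutually perpendicular trans pairs.
There are 2 geometric isomers: Cl trans; Cl cis.

2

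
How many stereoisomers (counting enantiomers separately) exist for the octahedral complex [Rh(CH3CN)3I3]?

There are 2 geometric isomers: CH3CN mer; CH3CN fac.
Each arrangement has an internal mirror plane or centre of symmetry, so none is chiral.

2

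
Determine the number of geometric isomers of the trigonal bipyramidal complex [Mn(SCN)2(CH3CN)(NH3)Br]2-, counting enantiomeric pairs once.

In a trigonal bipyramid the two axial positions differ from the three equatorial ones.
Exhaustive case analysis gives 7 geometric isomers.

7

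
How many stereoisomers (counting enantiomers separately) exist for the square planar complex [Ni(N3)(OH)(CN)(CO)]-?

A square has two trans pairs of vertices; adjacent vertices are cis.
There are 3 geometric isomers: (CN/N3 trans, CO/OH trans); (CN/OH trans, CO/N3 trans); (CN/CO trans, N3/OH trans).
Each arrangement has an internal mirror plane or centre of symmetry, so none is chiral.

3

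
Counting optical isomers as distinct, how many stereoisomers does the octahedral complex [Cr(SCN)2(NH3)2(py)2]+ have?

6

The six octahedral sites form three mutually perpendicular trans pairs.
Systematic placement gives 5 geometric isomers: SCN trans, NH3 trans, py trans; SCN cis, NH3 trans, py cis; SCN cis, NH3 cis, py trans; SCN cis, NH3 cis, py cis (chiral); SCN trans, NH3 cis, py cis.
One of these lacks any improper symmetry element and so occurs as an enantiomeric pair, giving 5 + 1 = 6 stereoisomers in total.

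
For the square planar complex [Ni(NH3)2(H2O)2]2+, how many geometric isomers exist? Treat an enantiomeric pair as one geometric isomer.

2

The distinct arrangements are (2 in all): NH3 cis; NH3 trans.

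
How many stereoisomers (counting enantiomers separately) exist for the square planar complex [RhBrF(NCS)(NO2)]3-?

3

A square has two trans pairs of vertices; adjacent vertices are cis.
Systematic placement gives 3 geometric isomers: (Br/NCS trans, F/NO2 trans); (Br/NO2 trans, F/NCS trans); (Br/F trans, NCS/NO2 trans).
Each arrangement has an internal mirror plane or centre of symmetry, so none is chiral.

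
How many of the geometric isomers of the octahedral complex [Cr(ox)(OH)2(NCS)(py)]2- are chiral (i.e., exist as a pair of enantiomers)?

2

An octahedron has six vertices in three trans pairs; every non-trans pair is cis.
Each ox is bidentate and must span two cis positions.
Systematic placement gives 4 geometric isomers: OH cis (3 arrangements, 2 chiral); OH trans.
Of these, 2 lack any improper symmetry element and so occur as enantiomeric pairs, giving 4 + 2 = 6 stereoisomers in total.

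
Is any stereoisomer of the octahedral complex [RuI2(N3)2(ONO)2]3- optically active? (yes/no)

yes

In an octahedral complex each vertex has one trans partner and four cis neighbours.
Working through the distinct placements yields 5 geometric isomers: I trans, N3 trans, ONO trans; I trans, N3 cis, ONO cis; I cis, N3 cis, ONO trans; I cis, N3 cis, ONO cis (chiral); I cis, N3 trans, ONO cis.
One of these lacks any improper symmetry element and so occurs as an enantiomeric pair, giving 5 + 1 = 6 stereoisomers in total.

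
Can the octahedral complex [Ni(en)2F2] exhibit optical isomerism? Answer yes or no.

yes

The six octahedral sites form three mutually perpendicular trans pairs.
Each en is bidentate and must span two cis positions.
Working through the distinct placements yields 2 geometric isomers: F trans; F cis (chiral).
One of these lacks any improper symmetry element and so occurs as an enantiomeric pair, giving 2 + 1 = 3 stereoisomers in total.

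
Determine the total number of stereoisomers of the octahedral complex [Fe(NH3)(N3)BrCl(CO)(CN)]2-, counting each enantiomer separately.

An octahedron has six vertices in three trans pairs; every non-trans pair is cis.
Systematic enumeration (placing each ligand type in turn and discarding arrangements equivalent by rotation or reflection) gives 15 geometric isomers.
Of these, 15 lack any improper symmetry element and so occur as enantiomeric pairs, giving 15 + 15 = 30 stereoisomers in total.

30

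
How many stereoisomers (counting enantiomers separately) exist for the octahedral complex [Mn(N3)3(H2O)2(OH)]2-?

Systematic placement gives 3 geometric isomers: N3 mer, H2O trans; N3 fac, H2O cis; N3 mer, H2O cis.
Each arrangement has an internal mirror plane or centre of symmetry, so none is chiral.

3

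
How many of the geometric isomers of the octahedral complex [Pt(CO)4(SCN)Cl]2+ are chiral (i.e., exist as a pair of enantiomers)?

0

The six octahedral sites form three mutually perpendicular trans pairs.
The distinct arrangements are (2 in all): SCN and Cl mutually trans; SCN and Cl mutually cis.
Each arrangement has an internal mirror plane or centre of symmetry, so none is chiral.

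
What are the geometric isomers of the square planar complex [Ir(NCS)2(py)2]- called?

cis and trans

In a square planar complex each vertex has one trans partner and two cis neighbours.
There are 2 geometric isomers: NCS cis; NCS trans.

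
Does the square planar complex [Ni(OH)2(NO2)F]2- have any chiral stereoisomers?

no

A square has two trans pairs of vertices; adjacent vertices are cis.
Systematic placement gives 2 geometric isomers: OH cis; OH trans.
Each arrangement has an internal mirror plane or centre of symmetry, so none is chiral.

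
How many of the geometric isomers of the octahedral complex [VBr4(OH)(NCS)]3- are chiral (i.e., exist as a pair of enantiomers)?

The six octahedral sites form three mutually perpendicular trans pairs.
Systematic placement gives 2 geometric isomers: OH and NCS mutually trans; OH and NCS mutually cis.
Each arrangement has an internal mirror plane or centre of symmetry, so none is chiral.

0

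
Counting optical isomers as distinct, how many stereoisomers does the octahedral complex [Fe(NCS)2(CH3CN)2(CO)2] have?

In an octahedral complex each vertex has one trans partner and four cis neighbours.
The distinct arrangements are (5 in all): NCS trans, CH3CN trans, CO trans; NCS cis, CH3CN trans, CO cis; NCS trans, CH3CN cis, CO cis; NCS cis, CH3CN cis, CO cis (chiral); NCS cis, CH3CN cis, CO trans.
One of these lacks any improper symmetry element and so occurs as an enantiomeric pair, giving 5 + 1 = 6 stereoisomers in total.

6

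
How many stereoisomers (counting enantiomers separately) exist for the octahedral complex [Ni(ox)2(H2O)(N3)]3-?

3

The six octahedral sites form three mutually perpendicular trans pairs.
Each ox is bidentate and must span two cis positions.
Working through the distinct placements yields 2 geometric isomers: H2O and N3 mutually trans; H2O and N3 mutually cis (chiral).
One of these lacks any improper symmetry element and so occurs as an enantiomeric pair, giving 2 + 1 = 3 stereoisomers in total.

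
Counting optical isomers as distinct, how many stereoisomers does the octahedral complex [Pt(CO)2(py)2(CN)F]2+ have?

An octahedron has six vertices in three trans pairs; every non-trans pair is cis.
Working through the distinct placements yields 6 geometric isomers: CO cis, py trans; CO cis, py cis (3 arrangements, 2 chiral); CO trans, py trans; CO trans, py cis.
Of these, 2 lack any improper symmetry element and so occur as enantiomeric pairs, giving 6 + 2 = 8 stereoisomers in total.

8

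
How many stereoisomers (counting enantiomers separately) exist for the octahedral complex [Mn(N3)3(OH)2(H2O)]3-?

Systematic placement gives 3 geometric isomers: N3 mer, OH trans; N3 fac, OH cis; N3 mer, OH cis.
Each arrangement has an internal mirror plane or centre of symmetry, so none is chiral.

3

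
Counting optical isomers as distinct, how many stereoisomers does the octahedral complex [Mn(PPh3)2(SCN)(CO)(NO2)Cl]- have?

An octahedron has six vertices in three trans pairs; every non-trans pair is cis.
Exhaustive case analysis gives 9 geometric isomers.
Of these, 6 lack any improper symmetry element and so occur as enantiomeric pairs, giving 9 + 6 = 15 stereoisomers in total.

15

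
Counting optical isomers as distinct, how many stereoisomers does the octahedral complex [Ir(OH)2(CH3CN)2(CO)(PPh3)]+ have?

8

In an octahedral complex each vertex has one trans partner and four cis neighbours.
Working through the distinct placements yields 6 geometric isomers: OH cis, CH3CN trans; OH trans, CH3CN trans; OH cis, CH3CN cis (3 arrangements, 2 chiral); OH trans, CH3CN cis.
Of these, 2 lack any improper symmetry element and so occur as enantiomeric pairs, giving 6 + 2 = 8 stereoisomers in total.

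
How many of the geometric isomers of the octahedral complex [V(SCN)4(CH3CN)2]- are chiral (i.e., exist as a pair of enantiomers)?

In an octahedral complex each vertex has one trans partner and four cis neighbours.
There are 2 geometric isomers: CH3CN trans; CH3CN cis.
Each arrangement has an internal mirror plane or centre of symmetry, so none is chiral.

0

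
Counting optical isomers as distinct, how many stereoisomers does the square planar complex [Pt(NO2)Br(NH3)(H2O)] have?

3

There are 3 geometric isomers: (Br/NH3 trans, H2O/NO2 trans); (Br/NO2 trans, H2O/NH3 trans); (Br/H2O trans, NH3/NO2 trans).
Each arrangement has an internal mirror plane or centre of symmetry, so none is chiral.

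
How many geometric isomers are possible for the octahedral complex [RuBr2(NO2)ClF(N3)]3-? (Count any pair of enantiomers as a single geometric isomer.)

9

An octahedron has six vertices in three trans pairs; every non-trans pair is cis.
Systematic enumeration (placing each ligand type in turn and discarding arrangements equivalent by rotation or reflection) gives 9 geometric isomers.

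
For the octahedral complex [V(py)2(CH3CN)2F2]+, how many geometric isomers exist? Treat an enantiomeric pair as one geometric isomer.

An octahedron has six vertices in three trans pairs; every non-trans pair is cis.
The distinct arrangements are (5 in all): py trans, CH3CN trans, F trans; py cis, CH3CN trans, F cis; py trans, CH3CN cis, F cis; py cis, CH3CN cis, F cis (chiral); py cis, CH3CN cis, F trans.

5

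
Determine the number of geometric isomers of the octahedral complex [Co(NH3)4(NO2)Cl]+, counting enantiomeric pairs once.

In an octahedral complex each vertex has one trans partner and four cis neighbours.
Systematic placement gives 2 geometric isomers: NO2 and Cl mutually cis; NO2 and Cl mutually trans.

2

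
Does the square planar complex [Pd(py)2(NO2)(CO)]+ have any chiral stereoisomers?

no

A square has two trans pairs of vertices; adjacent vertices are cis.
Working through the distinct placements yields 2 geometric isomers: py cis; py trans.
Each arrangement has an internal mirror plane or centre of symmetry, so none is chiral.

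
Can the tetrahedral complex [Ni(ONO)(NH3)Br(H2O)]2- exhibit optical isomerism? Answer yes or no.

Only one geometric arrangement is possible; it has no improper symmetry element, so it exists as a pair of enantiomers (2 stereoisomers).

yes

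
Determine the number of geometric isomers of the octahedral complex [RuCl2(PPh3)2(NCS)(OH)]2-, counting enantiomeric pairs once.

6

An octahedron has six vertices in three trans pairs; every non-trans pair is cis.
Working through the distinct placements yields 6 geometric isomers: Cl trans, PPh3 trans; Cl trans, PPh3 cis; Cl cis, PPh3 trans; Cl cis, PPh3 cis (3 arrangements, 2 chiral).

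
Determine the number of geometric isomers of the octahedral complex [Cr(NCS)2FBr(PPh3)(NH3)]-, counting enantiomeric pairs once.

9

Placing the ligands in turn and identifying arrangements related by rotation or reflection leaves 9 distinct geometric isomers.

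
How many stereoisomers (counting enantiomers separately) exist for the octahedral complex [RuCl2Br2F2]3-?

In an octahedral complex each vertex has one trans partner and four cis neighbours.
Systematic placement gives 5 geometric isomers: Cl trans, Br trans, F trans; Cl cis, Br trans, F cis; Cl cis, Br cis, F trans; Cl cis, Br cis, F cis (chiral); Cl trans, Br cis, F cis.
One of these lacks any improper symmetry element and so occurs as an enantiomeric pair, giving 5 + 1 = 6 stereoisomers in total.

6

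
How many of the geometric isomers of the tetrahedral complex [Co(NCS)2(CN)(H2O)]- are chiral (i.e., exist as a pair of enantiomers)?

In a tetrahedral complex all four positions are equivalent and every pair of ligands is adjacent — there is no cis/trans distinction.
Only one geometric arrangement is possible.

0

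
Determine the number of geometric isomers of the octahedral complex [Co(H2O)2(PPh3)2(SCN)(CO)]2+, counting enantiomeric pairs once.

The six octahedral sites form three mutually perpendicular trans pairs.
The distinct arrangements are (6 in all): H2O cis, PPh3 cis (3 arrangements, 2 chiral); H2O cis, PPh3 trans; H2O trans, PPh3 cis; H2O trans, PPh3 trans.

6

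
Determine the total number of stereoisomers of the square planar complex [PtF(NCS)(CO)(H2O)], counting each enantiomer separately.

3

Systematic placement gives 3 geometric isomers: (CO/H2O trans, F/NCS trans); (CO/NCS trans, F/H2O trans); (CO/F trans, H2O/NCS trans).
Each arrangement has an internal mirror plane or centre of symmetry, so none is chiral.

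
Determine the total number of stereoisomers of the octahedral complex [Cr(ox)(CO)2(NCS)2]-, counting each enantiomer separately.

4

In an octahedral complex each vertex has one trans partner and four cis neighbours.
Each ox is bidentate and must span two cis positions.
Systematic placement gives 3 geometric isomers: CO trans, NCS cis; CO cis, NCS cis (chiral); CO cis, NCS trans.
One of these lacks any improper symmetry element and so occurs as an enantiomeric pair, giving 3 + 1 = 4 stereoisomers in total.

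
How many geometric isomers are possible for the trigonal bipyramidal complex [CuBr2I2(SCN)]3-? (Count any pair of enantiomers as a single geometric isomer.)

5

A trigonal bipyramid has two axial and three equatorial sites, which are chemically inequivalent.
Placing the ligands in turn and identifying arrangements related by rotation or reflection leaves 5 distinct geometric isomers.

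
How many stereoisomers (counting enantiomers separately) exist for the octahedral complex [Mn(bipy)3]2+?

2

The six octahedral sites form three mutually perpendicular trans pairs.
Each bipy is bidentate and must span two cis positions.
Only one geometric arrangement is possible; it has no improper symmetry element, so it exists as a pair of enantiomers (2 stereoisomers).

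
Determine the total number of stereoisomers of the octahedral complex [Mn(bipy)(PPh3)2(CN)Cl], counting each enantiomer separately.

6

In an octahedral complex each vertex has one trans partner and four cis neighbours.
Each bipy is bidentate and must span two cis positions.
Systematic placement gives 4 geometric isomers: PPh3 cis (3 arrangements, 2 chiral); PPh3 trans.
Of these, 2 lack any improper symmetry element and so occur as enantiomeric pairs, giving 4 + 2 = 6 stereoisomers in total.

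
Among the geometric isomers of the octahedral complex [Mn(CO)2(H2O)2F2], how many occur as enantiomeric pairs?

1

The distinct arrangements are (5 in all): CO trans, H2O trans, F trans; CO trans, H2O cis, F cis; CO cis, H2O trans, F cis; CO cis, H2O cis, F cis (chiral); CO cis, H2O cis, F trans.
One of these lacks any improper symmetry element and so occurs as an enantiomeric pair, giving 5 + 1 = 6 stereoisomers in total.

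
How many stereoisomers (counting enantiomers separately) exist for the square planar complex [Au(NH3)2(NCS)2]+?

The distinct arrangements are (2 in all): NH3 cis; NH3 trans.
Each arrangement has an internal mirror plane or centre of symmetry, so none is chiral.

2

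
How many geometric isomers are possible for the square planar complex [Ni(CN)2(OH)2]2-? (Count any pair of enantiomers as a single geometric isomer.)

In a square planar complex each vertex has one trans partner and two cis neighbours.
Working through the distinct placements yields 2 geometric isomers: CN cis; CN trans.

2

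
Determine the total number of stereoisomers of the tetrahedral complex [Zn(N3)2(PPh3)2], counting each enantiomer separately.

Only one geometric arrangement is possible.

1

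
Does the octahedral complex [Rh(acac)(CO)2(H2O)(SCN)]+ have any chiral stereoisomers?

The six octahedral sites form three mutually perpendicular trans pairs.
Each acac is bidentate and must span two cis positions.
The distinct arrangements are (4 in all): CO trans; CO cis (3 arrangements, 2 chiral).
Of these, 2 lack any improper symmetry element and so occur as enantiomeric pairs, giving 4 + 2 = 6 stereoisomers in total.

yes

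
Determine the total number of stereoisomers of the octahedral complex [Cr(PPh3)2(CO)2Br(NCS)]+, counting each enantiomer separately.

8

In an octahedral complex each vertex has one trans partner and four cis neighbours.
There are 6 geometric isomers: PPh3 trans, CO cis; PPh3 cis, CO cis (3 arrangements, 2 chiral); PPh3 trans, CO trans; PPh3 cis, CO trans.
Of these, 2 lack any improper symmetry element and so occur as enantiomeric pairs, giving 6 + 2 = 8 stereoisomers in total.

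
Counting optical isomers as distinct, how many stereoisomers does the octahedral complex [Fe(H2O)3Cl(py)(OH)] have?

In an octahedral complex each vertex has one trans partner and four cis neighbours.
The distinct arrangements are (4 in all): H2O mer (3 arrangements); H2O fac (chiral).
One of these lacks any improper symmetry element and so occurs as an enantiomeric pair, giving 4 + 1 = 5 stereoisomers in total.

5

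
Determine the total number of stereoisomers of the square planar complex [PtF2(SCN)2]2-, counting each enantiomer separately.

2

A square has two trans pairs of vertices; adjacent vertices are cis.
There are 2 geometric isomers: F cis; F trans.
Each arrangement has an internal mirror plane or centre of symmetry, so none is chiral.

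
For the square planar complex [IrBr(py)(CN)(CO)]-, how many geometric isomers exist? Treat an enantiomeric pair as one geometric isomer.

3

A square has two trans pairs of vertices; adjacent vertices are cis.
There are 3 geometric isomers: (Br/CO trans, CN/py trans); (Br/py trans, CN/CO trans); (Br/CN trans, CO/py trans).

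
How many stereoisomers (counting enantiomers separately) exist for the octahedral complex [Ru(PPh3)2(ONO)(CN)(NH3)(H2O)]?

15

The six octahedral sites form three mutually perpendicular trans pairs.
Systematic enumeration (placing each ligand type in turn and discarding arrangements equivalent by rotation or reflection) gives 9 geometric isomers.
Of these, 6 lack any improper symmetry element and so occur as enantiomeric pairs, giving 9 + 6 = 15 stereoisomers in total.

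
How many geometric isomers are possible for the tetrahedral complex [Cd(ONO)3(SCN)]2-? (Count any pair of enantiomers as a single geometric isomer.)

Only one geometric arrangement is possible.

1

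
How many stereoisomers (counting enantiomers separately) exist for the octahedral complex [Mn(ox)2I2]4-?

In an octahedral complex each vertex has one trans partner and four cis neighbours.
Each ox is bidentate and must span two cis positions.
The distinct arrangements are (2 in all): I trans; I cis (chiral).
One of these lacks any improper symmetry element and so occurs as an enantiomeric pair, giving 2 + 1 = 3 stereoisomers in total.

3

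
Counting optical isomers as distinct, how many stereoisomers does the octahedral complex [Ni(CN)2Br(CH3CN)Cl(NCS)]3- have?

The six octahedral sites form three mutually perpendicular trans pairs.
Placing the ligands in turn and identifying arrangements related by rotation or reflection leaves 9 distinct geometric isomers.
Of these, 6 lack any improper symmetry element and so occur as enantiomeric pairs, giving 9 + 6 = 15 stereoisomers in total.

15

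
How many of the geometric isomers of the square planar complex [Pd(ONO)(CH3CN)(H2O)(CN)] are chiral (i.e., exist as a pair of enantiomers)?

0

A square has two trans pairs of vertices; adjacent vertices are cis.
Working through the distinct placements yields 3 geometric isomers: (CH3CN/H2O trans, CN/ONO trans); (CH3CN/ONO trans, CN/H2O trans); (CH3CN/CN trans, H2O/ONO trans).
Each arrangement has an internal mirror plane or centre of symmetry, so none is chiral.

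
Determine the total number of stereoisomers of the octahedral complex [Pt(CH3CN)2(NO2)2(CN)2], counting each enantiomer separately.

An octahedron has six vertices in three trans pairs; every non-trans pair is cis.
Working through the distinct placements yields 5 geometric isomers: CH3CN trans, NO2 trans, CN trans; CH3CN trans, NO2 cis, CN cis; CH3CN cis, NO2 trans, CN cis; CH3CN cis, NO2 cis, CN cis (chiral); CH3CN cis, NO2 cis, CN trans.
One of these lacks any improper symmetry element and so occurs as an enantiomeric pair, giving 5 + 1 = 6 stereoisomers in total.

6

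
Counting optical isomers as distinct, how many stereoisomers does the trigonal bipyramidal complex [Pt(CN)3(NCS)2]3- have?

Systematic placement gives 3 geometric isomers: NCS both equatorial; NCS one axial, one equatorial; NCS both axial.
Each arrangement has an internal mirror plane or centre of symmetry, so none is chiral.

3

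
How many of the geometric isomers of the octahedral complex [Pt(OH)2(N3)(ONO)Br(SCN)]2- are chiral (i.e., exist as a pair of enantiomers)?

6

In an octahedral complex each vertex has one trans partner and four cis neighbours.
Exhaustive case analysis gives 9 geometric isomers.
Of these, 6 lack any improper symmetry element and so occur as enantiomeric pairs, giving 9 + 6 = 15 stereoisomers in total.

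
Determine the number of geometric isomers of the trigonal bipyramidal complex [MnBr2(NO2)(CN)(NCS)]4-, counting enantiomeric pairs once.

Systematic enumeration (placing each ligand type in turn and discarding arrangements equivalent by rotation or reflection) gives 7 geometric isomers.

7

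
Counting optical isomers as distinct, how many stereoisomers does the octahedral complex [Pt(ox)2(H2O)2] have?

3

An octahedron has six vertices in three trans pairs; every non-trans pair is cis.
Each ox is bidentate and must span two cis positions.
There are 2 geometric isomers: H2O trans; H2O cis (chiral).
One of these lacks any improper symmetry element and so occurs as an enantiomeric pair, giving 2 + 1 = 3 stereoisomers in total.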